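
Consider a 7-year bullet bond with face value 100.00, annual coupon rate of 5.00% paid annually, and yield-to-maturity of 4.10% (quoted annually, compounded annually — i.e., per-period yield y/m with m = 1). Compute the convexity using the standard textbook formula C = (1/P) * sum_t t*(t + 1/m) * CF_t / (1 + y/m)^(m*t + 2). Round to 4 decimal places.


Answer: Convexity = 42.9219

Derivation:
Coupon per period c = face * coupon_rate / m = 5.000000
Periods per year m = 1; per-period yield y/m = 0.041000
Number of cashflows N = 7
Cashflows (t years, CF_t, discount factor 1/(1+y/m)^(m*t), PV):
  t = 1.0000: CF_t = 5.000000, DF = 0.960615, PV = 4.803074
  t = 2.0000: CF_t = 5.000000, DF = 0.922781, PV = 4.613904
  t = 3.0000: CF_t = 5.000000, DF = 0.886437, PV = 4.432184
  t = 4.0000: CF_t = 5.000000, DF = 0.851524, PV = 4.257622
  t = 5.0000: CF_t = 5.000000, DF = 0.817987, PV = 4.089935
  t = 6.0000: CF_t = 5.000000, DF = 0.785770, PV = 3.928852
  t = 7.0000: CF_t = 105.000000, DF = 0.754823, PV = 79.256373
Price P = sum_t PV_t = 105.381943
Convexity numerator sum_t t*(t + 1/m) * CF_t / (1+y/m)^(m*t + 2):
  t = 1.0000: term = 8.864369
  t = 2.0000: term = 25.545731
  t = 3.0000: term = 49.079214
  t = 4.0000: term = 78.577032
  t = 5.0000: term = 113.223390
  t = 6.0000: term = 152.269688
  t = 7.0000: term = 4095.630424
Convexity = (1/P) * sum = 4523.189849 / 105.381943 = 42.921868


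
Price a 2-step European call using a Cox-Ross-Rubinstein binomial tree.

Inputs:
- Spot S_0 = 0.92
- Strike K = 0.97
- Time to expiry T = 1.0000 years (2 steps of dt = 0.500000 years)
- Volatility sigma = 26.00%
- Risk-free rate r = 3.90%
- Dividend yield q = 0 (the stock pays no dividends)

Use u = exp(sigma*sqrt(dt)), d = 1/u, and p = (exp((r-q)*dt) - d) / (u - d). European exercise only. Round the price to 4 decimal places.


Answer: Price = V(0,0) = 0.0889

Derivation:
dt = T/N = 0.500000
u = exp(sigma*sqrt(dt)) = 1.201833; d = 1/u = 0.832062
p = (exp((r-q)*dt) - d) / (u - d) = 0.507420
Discount per step: exp(-r*dt) = 0.980689
Stock lattice S(k, i) with i counting down-moves:
  k=0: S(0,0) = 0.9200
  k=1: S(1,0) = 1.1057; S(1,1) = 0.7655
  k=2: S(2,0) = 1.3289; S(2,1) = 0.9200; S(2,2) = 0.6369
Terminal payoffs V(N, i) = max(S_T - K, 0):
  V(2,0) = 0.358850; V(2,1) = 0.000000; V(2,2) = 0.000000
Backward induction: V(k, i) = exp(-r*dt) * [p * V(k+1, i) + (1-p) * V(k+1, i+1)].
  V(1,0) = exp(-r*dt) * [p*0.358850 + (1-p)*0.000000] = 0.178571
  V(1,1) = exp(-r*dt) * [p*0.000000 + (1-p)*0.000000] = 0.000000
  V(0,0) = exp(-r*dt) * [p*0.178571 + (1-p)*0.000000] = 0.088861


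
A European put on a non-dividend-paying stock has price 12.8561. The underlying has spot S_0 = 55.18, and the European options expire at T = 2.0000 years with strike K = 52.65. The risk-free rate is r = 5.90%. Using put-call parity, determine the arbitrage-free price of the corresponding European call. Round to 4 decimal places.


Put-call parity: C - P = S_0 * exp(-qT) - K * exp(-rT).
S_0 * exp(-qT) = 55.1800 * 1.00000000 = 55.18000000
K * exp(-rT) = 52.6500 * 0.88869605 = 46.78984717
C = P + S*exp(-qT) - K*exp(-rT)
C = 12.8561 + 55.18000000 - 46.78984717 = 21.2463

Answer: Call price = 21.2463


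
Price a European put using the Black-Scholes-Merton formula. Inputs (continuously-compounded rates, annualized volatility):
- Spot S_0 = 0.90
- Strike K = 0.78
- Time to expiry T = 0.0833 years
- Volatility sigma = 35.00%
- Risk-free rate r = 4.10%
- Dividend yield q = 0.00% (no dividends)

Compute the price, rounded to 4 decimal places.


Answer: Price = 0.0028

Derivation:
d1 = (ln(S/K) + (r - q + 0.5*sigma^2) * T) / (sigma * sqrt(T)) = 1.50093190
d2 = d1 - sigma * sqrt(T) = 1.39991581
exp(-rT) = 0.99659053; exp(-qT) = 1.00000000
P = K * exp(-rT) * N(-d2) - S_0 * exp(-qT) * N(-d1)
N(-d1) = 0.06668659; N(-d2) = 0.08076927
P = 0.7800 * 0.99659053 * 0.08076927 - 0.9000 * 1.00000000 * 0.06668659 = 0.0028


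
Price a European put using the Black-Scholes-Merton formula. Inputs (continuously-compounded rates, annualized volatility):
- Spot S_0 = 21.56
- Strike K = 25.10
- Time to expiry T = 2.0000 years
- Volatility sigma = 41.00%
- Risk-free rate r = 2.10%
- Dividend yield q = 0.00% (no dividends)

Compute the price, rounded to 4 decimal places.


Answer: Price = 6.5488

Derivation:
d1 = (ln(S/K) + (r - q + 0.5*sigma^2) * T) / (sigma * sqrt(T)) = 0.10015374
d2 = d1 - sigma * sqrt(T) = -0.47967382
exp(-rT) = 0.95886978; exp(-qT) = 1.00000000
P = K * exp(-rT) * N(-d2) - S_0 * exp(-qT) * N(-d1)
N(-d1) = 0.46011113; N(-d2) = 0.68427033
P = 25.1000 * 0.95886978 * 0.68427033 - 21.5600 * 1.00000000 * 0.46011113 = 6.5488


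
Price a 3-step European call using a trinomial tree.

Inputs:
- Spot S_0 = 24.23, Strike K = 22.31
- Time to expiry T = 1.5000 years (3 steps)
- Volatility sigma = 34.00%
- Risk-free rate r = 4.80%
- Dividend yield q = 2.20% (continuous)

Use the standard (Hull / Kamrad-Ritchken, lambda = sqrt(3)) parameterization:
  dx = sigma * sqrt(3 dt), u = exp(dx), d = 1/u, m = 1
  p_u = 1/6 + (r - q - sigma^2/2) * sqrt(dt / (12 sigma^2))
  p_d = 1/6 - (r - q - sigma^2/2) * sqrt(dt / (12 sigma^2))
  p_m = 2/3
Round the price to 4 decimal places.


Answer: Price = V(0,0) = 5.0717

Derivation:
dt = T/N = 0.500000; dx = sigma*sqrt(3*dt) = 0.416413
u = exp(dx) = 1.516512; d = 1/u = 0.659408
p_u = 0.147575, p_m = 0.666667, p_d = 0.185758
Discount per step: exp(-r*dt) = 0.976286
Stock lattice S(k, j) with j the centered position index:
  k=0: S(0,+0) = 24.2300
  k=1: S(1,-1) = 15.9774; S(1,+0) = 24.2300; S(1,+1) = 36.7451
  k=2: S(2,-2) = 10.5357; S(2,-1) = 15.9774; S(2,+0) = 24.2300; S(2,+1) = 36.7451; S(2,+2) = 55.7244
  k=3: S(3,-3) = 6.9473; S(3,-2) = 10.5357; S(3,-1) = 15.9774; S(3,+0) = 24.2300; S(3,+1) = 36.7451; S(3,+2) = 55.7244; S(3,+3) = 84.5067
Terminal payoffs V(N, j) = max(S_T - K, 0):
  V(3,-3) = 0.000000; V(3,-2) = 0.000000; V(3,-1) = 0.000000; V(3,+0) = 1.920000; V(3,+1) = 14.435097; V(3,+2) = 33.414396; V(3,+3) = 62.196741
Backward induction: V(k, j) = exp(-r*dt) * [p_u * V(k+1, j+1) + p_m * V(k+1, j) + p_d * V(k+1, j-1)]
  V(2,-2) = exp(-r*dt) * [p_u*0.000000 + p_m*0.000000 + p_d*0.000000] = 0.000000
  V(2,-1) = exp(-r*dt) * [p_u*1.920000 + p_m*0.000000 + p_d*0.000000] = 0.276625
  V(2,+0) = exp(-r*dt) * [p_u*14.435097 + p_m*1.920000 + p_d*0.000000] = 3.329388
  V(2,+1) = exp(-r*dt) * [p_u*33.414396 + p_m*14.435097 + p_d*1.920000] = 14.557577
  V(2,+2) = exp(-r*dt) * [p_u*62.196741 + p_m*33.414396 + p_d*14.435097] = 33.326870
  V(1,-1) = exp(-r*dt) * [p_u*3.329388 + p_m*0.276625 + p_d*0.000000] = 0.659726
  V(1,+0) = exp(-r*dt) * [p_u*14.557577 + p_m*3.329388 + p_d*0.276625] = 4.314512
  V(1,+1) = exp(-r*dt) * [p_u*33.326870 + p_m*14.557577 + p_d*3.329388] = 14.880281
  V(0,+0) = exp(-r*dt) * [p_u*14.880281 + p_m*4.314512 + p_d*0.659726] = 5.071657


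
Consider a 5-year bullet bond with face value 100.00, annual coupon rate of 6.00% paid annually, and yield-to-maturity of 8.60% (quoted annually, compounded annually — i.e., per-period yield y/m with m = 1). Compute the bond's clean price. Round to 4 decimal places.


Coupon per period c = face * coupon_rate / m = 6.000000
Periods per year m = 1; per-period yield y/m = 0.086000
Number of cashflows N = 5
Cashflows (t years, CF_t, discount factor 1/(1+y/m)^(m*t), PV):
  t = 1.0000: CF_t = 6.000000, DF = 0.920810, PV = 5.524862
  t = 2.0000: CF_t = 6.000000, DF = 0.847892, PV = 5.087350
  t = 3.0000: CF_t = 6.000000, DF = 0.780747, PV = 4.684484
  t = 4.0000: CF_t = 6.000000, DF = 0.718920, PV = 4.313521
  t = 5.0000: CF_t = 106.000000, DF = 0.661989, PV = 70.170850
Price P = sum_t PV_t = 89.781067

Answer: Price = 89.7811


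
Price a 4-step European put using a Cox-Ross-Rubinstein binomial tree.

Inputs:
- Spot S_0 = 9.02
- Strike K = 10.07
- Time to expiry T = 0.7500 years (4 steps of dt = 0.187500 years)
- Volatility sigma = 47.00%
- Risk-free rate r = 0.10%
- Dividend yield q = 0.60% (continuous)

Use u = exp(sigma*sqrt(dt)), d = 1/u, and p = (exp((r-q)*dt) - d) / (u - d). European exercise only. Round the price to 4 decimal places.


dt = T/N = 0.187500
u = exp(sigma*sqrt(dt)) = 1.225705; d = 1/u = 0.815857
p = (exp((r-q)*dt) - d) / (u - d) = 0.447010
Discount per step: exp(-r*dt) = 0.999813
Stock lattice S(k, i) with i counting down-moves:
  k=0: S(0,0) = 9.0200
  k=1: S(1,0) = 11.0559; S(1,1) = 7.3590
  k=2: S(2,0) = 13.5512; S(2,1) = 9.0200; S(2,2) = 6.0039
  k=3: S(3,0) = 16.6098; S(3,1) = 11.0559; S(3,2) = 7.3590; S(3,3) = 4.8983
  k=4: S(4,0) = 20.3587; S(4,1) = 13.5512; S(4,2) = 9.0200; S(4,3) = 6.0039; S(4,4) = 3.9963
Terminal payoffs V(N, i) = max(K - S_T, 0):
  V(4,0) = 0.000000; V(4,1) = 0.000000; V(4,2) = 1.050000; V(4,3) = 4.066081; V(4,4) = 6.073654
Backward induction: V(k, i) = exp(-r*dt) * [p * V(k+1, i) + (1-p) * V(k+1, i+1)].
  V(3,0) = exp(-r*dt) * [p*0.000000 + (1-p)*0.000000] = 0.000000
  V(3,1) = exp(-r*dt) * [p*0.000000 + (1-p)*1.050000] = 0.580531
  V(3,2) = exp(-r*dt) * [p*1.050000 + (1-p)*4.066081] = 2.717355
  V(3,3) = exp(-r*dt) * [p*4.066081 + (1-p)*6.073654] = 5.175279
  V(2,0) = exp(-r*dt) * [p*0.000000 + (1-p)*0.580531] = 0.320968
  V(2,1) = exp(-r*dt) * [p*0.580531 + (1-p)*2.717355] = 1.761844
  V(2,2) = exp(-r*dt) * [p*2.717355 + (1-p)*5.175279] = 4.075799
  V(1,0) = exp(-r*dt) * [p*0.320968 + (1-p)*1.761844] = 1.117549
  V(1,1) = exp(-r*dt) * [p*1.761844 + (1-p)*4.075799] = 3.040869
  V(0,0) = exp(-r*dt) * [p*1.117549 + (1-p)*3.040869] = 2.180718

Answer: Price = V(0,0) = 2.1807


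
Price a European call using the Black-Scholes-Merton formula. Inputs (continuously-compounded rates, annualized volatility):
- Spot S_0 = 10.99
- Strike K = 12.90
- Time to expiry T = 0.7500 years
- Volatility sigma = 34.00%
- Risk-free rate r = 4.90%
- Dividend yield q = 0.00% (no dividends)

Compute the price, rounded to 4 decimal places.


Answer: Price = 0.7664

Derivation:
d1 = (ln(S/K) + (r - q + 0.5*sigma^2) * T) / (sigma * sqrt(T)) = -0.27217495
d2 = d1 - sigma * sqrt(T) = -0.56662359
exp(-rT) = 0.96391708; exp(-qT) = 1.00000000
C = S_0 * exp(-qT) * N(d1) - K * exp(-rT) * N(d2)
N(d1) = 0.39274375; N(d2) = 0.28548497
C = 10.9900 * 1.00000000 * 0.39274375 - 12.9000 * 0.96391708 * 0.28548497 = 0.7664


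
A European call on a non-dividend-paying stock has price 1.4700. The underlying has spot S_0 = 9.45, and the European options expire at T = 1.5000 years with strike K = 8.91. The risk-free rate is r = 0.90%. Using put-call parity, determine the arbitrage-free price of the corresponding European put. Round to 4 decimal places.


Put-call parity: C - P = S_0 * exp(-qT) - K * exp(-rT).
S_0 * exp(-qT) = 9.4500 * 1.00000000 = 9.45000000
K * exp(-rT) = 8.9100 * 0.98659072 = 8.79052328
P = C - S*exp(-qT) + K*exp(-rT)
P = 1.4700 - 9.45000000 + 8.79052328 = 0.8105

Answer: Put price = 0.8105


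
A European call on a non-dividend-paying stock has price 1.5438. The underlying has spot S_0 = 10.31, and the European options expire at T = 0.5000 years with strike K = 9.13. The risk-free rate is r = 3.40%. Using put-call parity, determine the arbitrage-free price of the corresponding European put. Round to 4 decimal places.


Answer: Put price = 0.2099

Derivation:
Put-call parity: C - P = S_0 * exp(-qT) - K * exp(-rT).
S_0 * exp(-qT) = 10.3100 * 1.00000000 = 10.31000000
K * exp(-rT) = 9.1300 * 0.98314368 = 8.97610184
P = C - S*exp(-qT) + K*exp(-rT)
P = 1.5438 - 10.31000000 + 8.97610184 = 0.2099


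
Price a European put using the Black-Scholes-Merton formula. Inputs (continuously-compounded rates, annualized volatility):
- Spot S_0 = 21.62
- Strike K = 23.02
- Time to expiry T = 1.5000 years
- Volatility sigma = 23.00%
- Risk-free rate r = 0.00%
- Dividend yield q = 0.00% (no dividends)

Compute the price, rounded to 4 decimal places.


Answer: Price = 3.2614

Derivation:
d1 = (ln(S/K) + (r - q + 0.5*sigma^2) * T) / (sigma * sqrt(T)) = -0.08189671
d2 = d1 - sigma * sqrt(T) = -0.36358803
exp(-rT) = 1.00000000; exp(-qT) = 1.00000000
P = K * exp(-rT) * N(-d2) - S_0 * exp(-qT) * N(-d1)
N(-d1) = 0.53263557; N(-d2) = 0.64191717
P = 23.0200 * 1.00000000 * 0.64191717 - 21.6200 * 1.00000000 * 0.53263557 = 3.2614


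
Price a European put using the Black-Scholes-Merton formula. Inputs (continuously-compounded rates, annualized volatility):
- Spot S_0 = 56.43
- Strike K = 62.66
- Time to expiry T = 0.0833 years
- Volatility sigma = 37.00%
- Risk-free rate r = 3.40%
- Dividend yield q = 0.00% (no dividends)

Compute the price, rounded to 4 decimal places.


d1 = (ln(S/K) + (r - q + 0.5*sigma^2) * T) / (sigma * sqrt(T)) = -0.90073675
d2 = d1 - sigma * sqrt(T) = -1.00752519
exp(-rT) = 0.99717181; exp(-qT) = 1.00000000
P = K * exp(-rT) * N(-d2) - S_0 * exp(-qT) * N(-d1)
N(-d1) = 0.81613585; N(-d2) = 0.84315877
P = 62.6600 * 0.99717181 * 0.84315877 - 56.4300 * 1.00000000 * 0.81613585 = 6.6284

Answer: Price = 6.6284


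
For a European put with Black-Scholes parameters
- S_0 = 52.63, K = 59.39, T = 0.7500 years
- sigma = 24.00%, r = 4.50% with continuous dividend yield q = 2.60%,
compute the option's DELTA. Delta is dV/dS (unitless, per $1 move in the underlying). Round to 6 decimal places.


d1 = -0.4089062240; d2 = -0.6167523209
phi(d1) = 0.3669459624; exp(-qT) = 0.9806888952; exp(-rT) = 0.9668131777
N(-d1) = 0.6586957594
Delta = -exp(-qT) * N(-d1) = -0.9806888952 * 0.6586957594 = -0.645976

Answer: Delta = -0.645976


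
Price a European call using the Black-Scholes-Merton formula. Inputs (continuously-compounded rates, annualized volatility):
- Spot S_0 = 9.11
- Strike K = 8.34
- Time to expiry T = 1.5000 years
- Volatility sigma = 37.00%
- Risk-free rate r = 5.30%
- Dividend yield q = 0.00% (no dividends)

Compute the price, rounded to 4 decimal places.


d1 = (ln(S/K) + (r - q + 0.5*sigma^2) * T) / (sigma * sqrt(T)) = 0.59689099
d2 = d1 - sigma * sqrt(T) = 0.14373538
exp(-rT) = 0.92357802; exp(-qT) = 1.00000000
C = S_0 * exp(-qT) * N(d1) - K * exp(-rT) * N(d2)
N(d1) = 0.72470992; N(d2) = 0.55714529
C = 9.1100 * 1.00000000 * 0.72470992 - 8.3400 * 0.92357802 * 0.55714529 = 2.3106

Answer: Price = 2.3106


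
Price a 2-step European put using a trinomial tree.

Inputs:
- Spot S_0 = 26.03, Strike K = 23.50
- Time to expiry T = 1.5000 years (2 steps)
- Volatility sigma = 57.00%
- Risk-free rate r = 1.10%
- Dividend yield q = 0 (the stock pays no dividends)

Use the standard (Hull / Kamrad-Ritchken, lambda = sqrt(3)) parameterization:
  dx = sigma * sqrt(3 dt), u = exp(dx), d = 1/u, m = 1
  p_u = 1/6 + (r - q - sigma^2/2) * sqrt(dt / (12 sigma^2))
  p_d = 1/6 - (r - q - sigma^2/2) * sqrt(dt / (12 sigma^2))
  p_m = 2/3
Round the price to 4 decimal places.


Answer: Price = V(0,0) = 4.8042

Derivation:
dt = T/N = 0.750000; dx = sigma*sqrt(3*dt) = 0.855000
u = exp(dx) = 2.351374; d = 1/u = 0.425283
p_u = 0.100241, p_m = 0.666667, p_d = 0.233092
Discount per step: exp(-r*dt) = 0.991784
Stock lattice S(k, j) with j the centered position index:
  k=0: S(0,+0) = 26.0300
  k=1: S(1,-1) = 11.0701; S(1,+0) = 26.0300; S(1,+1) = 61.2063
  k=2: S(2,-2) = 4.7079; S(2,-1) = 11.0701; S(2,+0) = 26.0300; S(2,+1) = 61.2063; S(2,+2) = 143.9189
Terminal payoffs V(N, j) = max(K - S_T, 0):
  V(2,-2) = 18.792063; V(2,-1) = 12.429879; V(2,+0) = 0.000000; V(2,+1) = 0.000000; V(2,+2) = 0.000000
Backward induction: V(k, j) = exp(-r*dt) * [p_u * V(k+1, j+1) + p_m * V(k+1, j) + p_d * V(k+1, j-1)]
  V(1,-1) = exp(-r*dt) * [p_u*0.000000 + p_m*12.429879 + p_d*18.792063] = 12.562796
  V(1,+0) = exp(-r*dt) * [p_u*0.000000 + p_m*0.000000 + p_d*12.429879] = 2.873502
  V(1,+1) = exp(-r*dt) * [p_u*0.000000 + p_m*0.000000 + p_d*0.000000] = 0.000000
  V(0,+0) = exp(-r*dt) * [p_u*0.000000 + p_m*2.873502 + p_d*12.562796] = 4.804158


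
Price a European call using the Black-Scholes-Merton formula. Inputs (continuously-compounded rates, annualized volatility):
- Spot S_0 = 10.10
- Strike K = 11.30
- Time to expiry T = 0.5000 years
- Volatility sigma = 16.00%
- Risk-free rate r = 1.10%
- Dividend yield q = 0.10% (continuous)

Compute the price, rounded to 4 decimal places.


d1 = (ln(S/K) + (r - q + 0.5*sigma^2) * T) / (sigma * sqrt(T)) = -0.89154941
d2 = d1 - sigma * sqrt(T) = -1.00468650
exp(-rT) = 0.99451510; exp(-qT) = 0.99950012
C = S_0 * exp(-qT) * N(d1) - K * exp(-rT) * N(d2)
N(d1) = 0.18631725; N(d2) = 0.15752392
C = 10.1000 * 0.99950012 * 0.18631725 - 11.3000 * 0.99451510 * 0.15752392 = 0.1106

Answer: Price = 0.1106


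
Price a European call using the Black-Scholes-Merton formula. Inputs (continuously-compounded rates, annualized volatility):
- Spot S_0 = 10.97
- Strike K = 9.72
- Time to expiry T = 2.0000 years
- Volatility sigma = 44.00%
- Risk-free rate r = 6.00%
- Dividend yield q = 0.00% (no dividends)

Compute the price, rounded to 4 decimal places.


Answer: Price = 3.7381

Derivation:
d1 = (ln(S/K) + (r - q + 0.5*sigma^2) * T) / (sigma * sqrt(T)) = 0.69839435
d2 = d1 - sigma * sqrt(T) = 0.07614038
exp(-rT) = 0.88692044; exp(-qT) = 1.00000000
C = S_0 * exp(-qT) * N(d1) - K * exp(-rT) * N(d2)
N(d1) = 0.75753470; N(d2) = 0.53034629
C = 10.9700 * 1.00000000 * 0.75753470 - 9.7200 * 0.88692044 * 0.53034629 = 3.7381


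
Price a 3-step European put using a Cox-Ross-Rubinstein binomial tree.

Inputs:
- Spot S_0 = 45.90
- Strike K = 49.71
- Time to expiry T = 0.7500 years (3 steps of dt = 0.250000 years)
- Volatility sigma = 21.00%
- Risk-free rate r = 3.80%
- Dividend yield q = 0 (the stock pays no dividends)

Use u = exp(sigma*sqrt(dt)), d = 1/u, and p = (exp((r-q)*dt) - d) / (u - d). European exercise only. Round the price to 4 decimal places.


dt = T/N = 0.250000
u = exp(sigma*sqrt(dt)) = 1.110711; d = 1/u = 0.900325
p = (exp((r-q)*dt) - d) / (u - d) = 0.519144
Discount per step: exp(-r*dt) = 0.990545
Stock lattice S(k, i) with i counting down-moves:
  k=0: S(0,0) = 45.9000
  k=1: S(1,0) = 50.9816; S(1,1) = 41.3249
  k=2: S(2,0) = 56.6258; S(2,1) = 45.9000; S(2,2) = 37.2058
  k=3: S(3,0) = 62.8949; S(3,1) = 50.9816; S(3,2) = 41.3249; S(3,3) = 33.4973
Terminal payoffs V(N, i) = max(K - S_T, 0):
  V(3,0) = 0.000000; V(3,1) = 0.000000; V(3,2) = 8.385104; V(3,3) = 16.212691
Backward induction: V(k, i) = exp(-r*dt) * [p * V(k+1, i) + (1-p) * V(k+1, i+1)].
  V(2,0) = exp(-r*dt) * [p*0.000000 + (1-p)*0.000000] = 0.000000
  V(2,1) = exp(-r*dt) * [p*0.000000 + (1-p)*8.385104] = 3.993902
  V(2,2) = exp(-r*dt) * [p*8.385104 + (1-p)*16.212691] = 12.034174
  V(1,0) = exp(-r*dt) * [p*0.000000 + (1-p)*3.993902] = 1.902332
  V(1,1) = exp(-r*dt) * [p*3.993902 + (1-p)*12.034174] = 7.785795
  V(0,0) = exp(-r*dt) * [p*1.902332 + (1-p)*7.785795] = 4.686693

Answer: Price = V(0,0) = 4.6867


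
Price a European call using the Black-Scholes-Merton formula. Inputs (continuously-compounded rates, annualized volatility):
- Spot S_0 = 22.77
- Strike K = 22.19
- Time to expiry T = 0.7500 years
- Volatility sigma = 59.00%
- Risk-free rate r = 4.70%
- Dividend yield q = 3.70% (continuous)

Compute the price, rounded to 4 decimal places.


Answer: Price = 4.7645

Derivation:
d1 = (ln(S/K) + (r - q + 0.5*sigma^2) * T) / (sigma * sqrt(T)) = 0.32065377
d2 = d1 - sigma * sqrt(T) = -0.19030122
exp(-rT) = 0.96536405; exp(-qT) = 0.97263149
C = S_0 * exp(-qT) * N(d1) - K * exp(-rT) * N(d2)
N(d1) = 0.62576361; N(d2) = 0.42453655
C = 22.7700 * 0.97263149 * 0.62576361 - 22.1900 * 0.96536405 * 0.42453655 = 4.7645


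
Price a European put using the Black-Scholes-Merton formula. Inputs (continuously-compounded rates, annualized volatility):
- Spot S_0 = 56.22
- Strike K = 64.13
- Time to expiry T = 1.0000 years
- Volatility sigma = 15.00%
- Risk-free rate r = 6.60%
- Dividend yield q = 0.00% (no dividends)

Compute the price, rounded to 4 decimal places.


d1 = (ln(S/K) + (r - q + 0.5*sigma^2) * T) / (sigma * sqrt(T)) = -0.36259805
d2 = d1 - sigma * sqrt(T) = -0.51259805
exp(-rT) = 0.93613086; exp(-qT) = 1.00000000
P = K * exp(-rT) * N(-d2) - S_0 * exp(-qT) * N(-d1)
N(-d1) = 0.64154742; N(-d2) = 0.69588374
P = 64.1300 * 0.93613086 * 0.69588374 - 56.2200 * 1.00000000 * 0.64154742 = 5.7089

Answer: Price = 5.7089


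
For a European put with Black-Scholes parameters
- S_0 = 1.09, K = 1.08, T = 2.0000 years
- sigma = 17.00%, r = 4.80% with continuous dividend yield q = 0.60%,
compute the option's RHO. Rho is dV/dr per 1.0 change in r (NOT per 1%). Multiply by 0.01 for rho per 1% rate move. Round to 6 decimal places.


d1 = 0.5079383231; d2 = 0.2675220175
phi(d1) = 0.3506596433; exp(-qT) = 0.9880717129; exp(-rT) = 0.9084640161
N(-d2) = 0.3945336321
Rho = -K*T*exp(-rT)*N(-d2) = -1.0800 * 2.0000 * 0.9084640161 * 0.3945336321 = -0.774186

Answer: Rho = -0.774186


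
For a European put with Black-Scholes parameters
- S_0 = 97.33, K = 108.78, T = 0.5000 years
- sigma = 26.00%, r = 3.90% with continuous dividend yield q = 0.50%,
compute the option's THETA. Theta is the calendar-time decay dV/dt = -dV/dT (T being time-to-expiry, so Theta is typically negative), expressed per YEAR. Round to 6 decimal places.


d1 = -0.4205665941; d2 = -0.6044143572
phi(d1) = 0.3651757030; exp(-qT) = 0.9975031224; exp(-rT) = 0.9806888952
Theta = -S*exp(-qT)*phi(d1)*sigma/(2*sqrt(T)) + r*K*exp(-rT)*N(-d2) - q*S*exp(-qT)*N(-d1)
N(-d1) = 0.6629642042; N(-d2) = 0.7272159036; sqrt(T) = 0.7071067812
Term 1 = -97.3300 * 0.9975031224 * 0.3651757030 * 0.2600 / (2 * 0.7071067812) = -6.5181028849
Term 2 = 0.0390 * 108.7800 * 0.9806888952 * 0.7272159036 = 3.0255775365
Term 3 = -0.0050 * 97.3300 * 0.9975031224 * 0.6629642042 = -0.3218259585
Theta = -6.5181028849 + (3.0255775365) + (-0.3218259585) = -3.814351

Answer: Theta = -3.814351


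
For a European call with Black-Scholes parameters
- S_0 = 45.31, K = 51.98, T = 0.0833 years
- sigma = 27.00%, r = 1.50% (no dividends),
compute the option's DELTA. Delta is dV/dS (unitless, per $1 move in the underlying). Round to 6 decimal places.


d1 = -1.7073158726; d2 = -1.7852425689
phi(d1) = 0.0928841485; exp(-qT) = 1.0000000000; exp(-rT) = 0.9987512803
N(d1) = 0.0438816787
Delta = exp(-qT) * N(d1) = 1.0000000000 * 0.0438816787 = 0.043882

Answer: Delta = 0.043882


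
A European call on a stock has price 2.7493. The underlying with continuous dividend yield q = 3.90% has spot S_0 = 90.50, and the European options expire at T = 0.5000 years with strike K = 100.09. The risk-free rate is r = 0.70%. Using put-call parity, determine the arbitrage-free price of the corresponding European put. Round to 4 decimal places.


Answer: Put price = 13.7373

Derivation:
Put-call parity: C - P = S_0 * exp(-qT) - K * exp(-rT).
S_0 * exp(-qT) = 90.5000 * 0.98068890 = 88.75234501
K * exp(-rT) = 100.0900 * 0.99650612 = 99.74029734
P = C - S*exp(-qT) + K*exp(-rT)
P = 2.7493 - 88.75234501 + 99.74029734 = 13.7373


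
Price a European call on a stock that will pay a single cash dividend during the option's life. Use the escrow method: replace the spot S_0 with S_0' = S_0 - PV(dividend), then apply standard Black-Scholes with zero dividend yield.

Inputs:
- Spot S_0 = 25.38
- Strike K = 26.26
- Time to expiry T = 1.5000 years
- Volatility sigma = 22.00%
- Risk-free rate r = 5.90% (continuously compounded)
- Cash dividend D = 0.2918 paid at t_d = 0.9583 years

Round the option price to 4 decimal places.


Answer: Price = 3.2013

Derivation:
PV(D) = D * exp(-r * t_d) = 0.2918 * 0.94502897 = 0.27575945
S_0' = S_0 - PV(D) = 25.3800 - 0.27575945 = 25.10424055
d1 = (ln(S_0'/K) + (r + sigma^2/2)*T) / (sigma*sqrt(T)) = 0.29612813
d2 = d1 - sigma*sqrt(T) = 0.02668426
exp(-rT) = 0.91530311
N(d1) = 0.61643388; N(d2) = 0.51064421
C = S_0' * N(d1) - K * exp(-rT) * N(d2) = 25.10424055 * 0.61643388 - 26.2600 * 0.91530311 * 0.51064421 = 3.2013


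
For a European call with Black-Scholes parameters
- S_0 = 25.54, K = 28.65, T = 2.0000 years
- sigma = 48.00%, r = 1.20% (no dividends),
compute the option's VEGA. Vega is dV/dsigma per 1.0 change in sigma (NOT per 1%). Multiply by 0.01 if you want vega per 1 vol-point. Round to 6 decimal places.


d1 = 0.2054917234; d2 = -0.4733307865
phi(d1) = 0.3906075399; exp(-qT) = 1.0000000000; exp(-rT) = 0.9762857098
Vega = S * exp(-qT) * phi(d1) * sqrt(T) = 25.5400 * 1.0000000000 * 0.3906075399 * 1.4142135624 = 14.108359

Answer: Vega = 14.108359


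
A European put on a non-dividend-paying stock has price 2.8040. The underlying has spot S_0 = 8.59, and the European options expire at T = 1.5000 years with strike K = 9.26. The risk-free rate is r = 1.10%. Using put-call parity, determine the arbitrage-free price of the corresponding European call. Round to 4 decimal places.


Answer: Call price = 2.2855

Derivation:
Put-call parity: C - P = S_0 * exp(-qT) - K * exp(-rT).
S_0 * exp(-qT) = 8.5900 * 1.00000000 = 8.59000000
K * exp(-rT) = 9.2600 * 0.98363538 = 9.10846361
C = P + S*exp(-qT) - K*exp(-rT)
C = 2.8040 + 8.59000000 - 9.10846361 = 2.2855


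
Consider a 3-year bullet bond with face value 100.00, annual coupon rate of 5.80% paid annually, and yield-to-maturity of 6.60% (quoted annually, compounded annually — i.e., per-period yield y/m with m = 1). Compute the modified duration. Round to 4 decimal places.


Coupon per period c = face * coupon_rate / m = 5.800000
Periods per year m = 1; per-period yield y/m = 0.066000
Number of cashflows N = 3
Cashflows (t years, CF_t, discount factor 1/(1+y/m)^(m*t), PV):
  t = 1.0000: CF_t = 5.800000, DF = 0.938086, PV = 5.440901
  t = 2.0000: CF_t = 5.800000, DF = 0.880006, PV = 5.104034
  t = 3.0000: CF_t = 105.800000, DF = 0.825521, PV = 87.340174
Price P = sum_t PV_t = 97.885109
First compute Macaulay numerator sum_t t * PV_t:
  t * PV_t at t = 1.0000: 5.440901
  t * PV_t at t = 2.0000: 10.208069
  t * PV_t at t = 3.0000: 262.020523
Macaulay duration D = 277.669492 / 97.885109 = 2.836688
Modified duration = D / (1 + y/m) = 2.836688 / (1 + 0.066000) = 2.661058

Answer: Modified duration = 2.6611


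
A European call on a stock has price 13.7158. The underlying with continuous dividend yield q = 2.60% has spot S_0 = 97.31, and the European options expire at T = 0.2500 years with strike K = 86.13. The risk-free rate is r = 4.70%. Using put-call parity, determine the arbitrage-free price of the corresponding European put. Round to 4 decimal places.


Answer: Put price = 2.1602

Derivation:
Put-call parity: C - P = S_0 * exp(-qT) - K * exp(-rT).
S_0 * exp(-qT) = 97.3100 * 0.99352108 = 96.67953623
K * exp(-rT) = 86.1300 * 0.98831876 = 85.12389494
P = C - S*exp(-qT) + K*exp(-rT)
P = 13.7158 - 96.67953623 + 85.12389494 = 2.1602


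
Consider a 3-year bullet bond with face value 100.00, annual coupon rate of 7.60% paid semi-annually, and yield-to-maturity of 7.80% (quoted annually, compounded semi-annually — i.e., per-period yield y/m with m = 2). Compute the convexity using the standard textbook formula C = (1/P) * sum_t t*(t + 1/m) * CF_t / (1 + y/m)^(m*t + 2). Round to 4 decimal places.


Coupon per period c = face * coupon_rate / m = 3.800000
Periods per year m = 2; per-period yield y/m = 0.039000
Number of cashflows N = 6
Cashflows (t years, CF_t, discount factor 1/(1+y/m)^(m*t), PV):
  t = 0.5000: CF_t = 3.800000, DF = 0.962464, PV = 3.657363
  t = 1.0000: CF_t = 3.800000, DF = 0.926337, PV = 3.520080
  t = 1.5000: CF_t = 3.800000, DF = 0.891566, PV = 3.387950
  t = 2.0000: CF_t = 3.800000, DF = 0.858100, PV = 3.260779
  t = 2.5000: CF_t = 3.800000, DF = 0.825890, PV = 3.138382
  t = 3.0000: CF_t = 103.800000, DF = 0.794889, PV = 82.509521
Price P = sum_t PV_t = 99.474075
Convexity numerator sum_t t*(t + 1/m) * CF_t / (1+y/m)^(m*t + 2):
  t = 0.5000: term = 1.693975
  t = 1.0000: term = 4.891169
  t = 1.5000: term = 9.415147
  t = 2.0000: term = 15.102899
  t = 2.5000: term = 21.803993
  t = 3.0000: term = 802.531841
Convexity = (1/P) * sum = 855.439023 / 99.474075 = 8.599618

Answer: Convexity = 8.5996


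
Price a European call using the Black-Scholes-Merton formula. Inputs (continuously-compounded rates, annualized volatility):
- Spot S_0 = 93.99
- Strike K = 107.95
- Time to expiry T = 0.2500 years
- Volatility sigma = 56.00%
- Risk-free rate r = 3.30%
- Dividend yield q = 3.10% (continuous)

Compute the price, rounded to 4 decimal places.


Answer: Price = 5.5690

Derivation:
d1 = (ln(S/K) + (r - q + 0.5*sigma^2) * T) / (sigma * sqrt(T)) = -0.35278487
d2 = d1 - sigma * sqrt(T) = -0.63278487
exp(-rT) = 0.99178394; exp(-qT) = 0.99227995
C = S_0 * exp(-qT) * N(d1) - K * exp(-rT) * N(d2)
N(d1) = 0.36212486; N(d2) = 0.26343707
C = 93.9900 * 0.99227995 * 0.36212486 - 107.9500 * 0.99178394 * 0.26343707 = 5.5690


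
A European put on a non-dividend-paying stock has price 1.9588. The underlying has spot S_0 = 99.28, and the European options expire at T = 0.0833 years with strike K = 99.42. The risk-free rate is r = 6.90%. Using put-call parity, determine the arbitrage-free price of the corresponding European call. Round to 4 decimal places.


Put-call parity: C - P = S_0 * exp(-qT) - K * exp(-rT).
S_0 * exp(-qT) = 99.2800 * 1.00000000 = 99.28000000
K * exp(-rT) = 99.4200 * 0.99426879 = 98.85020275
C = P + S*exp(-qT) - K*exp(-rT)
C = 1.9588 + 99.28000000 - 98.85020275 = 2.3886

Answer: Call price = 2.3886


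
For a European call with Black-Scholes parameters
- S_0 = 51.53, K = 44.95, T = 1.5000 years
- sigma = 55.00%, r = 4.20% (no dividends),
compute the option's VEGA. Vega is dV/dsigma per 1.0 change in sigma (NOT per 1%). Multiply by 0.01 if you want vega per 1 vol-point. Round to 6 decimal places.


Answer: Vega = 20.604837

Derivation:
d1 = 0.6331387665; d2 = -0.0404709128
phi(d1) = 0.3264851277; exp(-qT) = 1.0000000000; exp(-rT) = 0.9389434737
Vega = S * exp(-qT) * phi(d1) * sqrt(T) = 51.5300 * 1.0000000000 * 0.3264851277 * 1.2247448714 = 20.604837


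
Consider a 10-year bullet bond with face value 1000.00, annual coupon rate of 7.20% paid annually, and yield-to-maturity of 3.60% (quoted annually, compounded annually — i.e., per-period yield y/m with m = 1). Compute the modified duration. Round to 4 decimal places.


Answer: Modified duration = 7.5296

Derivation:
Coupon per period c = face * coupon_rate / m = 72.000000
Periods per year m = 1; per-period yield y/m = 0.036000
Number of cashflows N = 10
Cashflows (t years, CF_t, discount factor 1/(1+y/m)^(m*t), PV):
  t = 1.0000: CF_t = 72.000000, DF = 0.965251, PV = 69.498069
  t = 2.0000: CF_t = 72.000000, DF = 0.931709, PV = 67.083079
  t = 3.0000: CF_t = 72.000000, DF = 0.899333, PV = 64.752006
  t = 4.0000: CF_t = 72.000000, DF = 0.868082, PV = 62.501937
  t = 5.0000: CF_t = 72.000000, DF = 0.837917, PV = 60.330055
  t = 6.0000: CF_t = 72.000000, DF = 0.808801, PV = 58.233644
  t = 7.0000: CF_t = 72.000000, DF = 0.780696, PV = 56.210081
  t = 8.0000: CF_t = 72.000000, DF = 0.753567, PV = 54.256835
  t = 9.0000: CF_t = 72.000000, DF = 0.727381, PV = 52.371462
  t = 10.0000: CF_t = 1072.000000, DF = 0.702106, PV = 752.657219
Price P = sum_t PV_t = 1297.894386
First compute Macaulay numerator sum_t t * PV_t:
  t * PV_t at t = 1.0000: 69.498069
  t * PV_t at t = 2.0000: 134.166157
  t * PV_t at t = 3.0000: 194.256019
  t * PV_t at t = 4.0000: 250.007747
  t * PV_t at t = 5.0000: 301.650274
  t * PV_t at t = 6.0000: 349.401861
  t * PV_t at t = 7.0000: 393.470565
  t * PV_t at t = 8.0000: 434.054677
  t * PV_t at t = 9.0000: 471.343158
  t * PV_t at t = 10.0000: 7526.572187
Macaulay duration D = 10124.420714 / 1297.894386 = 7.800651
Modified duration = D / (1 + y/m) = 7.800651 / (1 + 0.036000) = 7.529586


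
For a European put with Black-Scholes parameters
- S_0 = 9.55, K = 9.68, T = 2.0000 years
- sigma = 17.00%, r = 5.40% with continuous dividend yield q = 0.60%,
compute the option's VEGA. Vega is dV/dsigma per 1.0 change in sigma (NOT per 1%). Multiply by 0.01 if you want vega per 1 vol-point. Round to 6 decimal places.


d1 = 0.4632766190; d2 = 0.2228603134
phi(d1) = 0.3583478393; exp(-qT) = 0.9880717129; exp(-rT) = 0.8976275964
Vega = S * exp(-qT) * phi(d1) * sqrt(T) = 9.5500 * 0.9880717129 * 0.3583478393 * 1.4142135624 = 4.782023

Answer: Vega = 4.782023


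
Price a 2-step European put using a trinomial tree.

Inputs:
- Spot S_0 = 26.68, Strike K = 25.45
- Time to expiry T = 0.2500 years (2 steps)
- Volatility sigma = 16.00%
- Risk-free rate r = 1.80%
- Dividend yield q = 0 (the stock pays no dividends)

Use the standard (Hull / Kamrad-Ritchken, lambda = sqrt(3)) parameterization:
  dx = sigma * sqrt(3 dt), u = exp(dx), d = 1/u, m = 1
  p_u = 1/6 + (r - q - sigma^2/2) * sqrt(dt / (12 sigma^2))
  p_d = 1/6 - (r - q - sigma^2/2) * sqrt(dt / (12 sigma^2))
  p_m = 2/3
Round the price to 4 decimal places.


Answer: Price = V(0,0) = 0.3667

Derivation:
dt = T/N = 0.125000; dx = sigma*sqrt(3*dt) = 0.097980
u = exp(dx) = 1.102940; d = 1/u = 0.906667
p_u = 0.169984, p_m = 0.666667, p_d = 0.163350
Discount per step: exp(-r*dt) = 0.997753
Stock lattice S(k, j) with j the centered position index:
  k=0: S(0,+0) = 26.6800
  k=1: S(1,-1) = 24.1899; S(1,+0) = 26.6800; S(1,+1) = 29.4264
  k=2: S(2,-2) = 21.9322; S(2,-1) = 24.1899; S(2,+0) = 26.6800; S(2,+1) = 29.4264; S(2,+2) = 32.4556
Terminal payoffs V(N, j) = max(K - S_T, 0):
  V(2,-2) = 3.517818; V(2,-1) = 1.260114; V(2,+0) = 0.000000; V(2,+1) = 0.000000; V(2,+2) = 0.000000
Backward induction: V(k, j) = exp(-r*dt) * [p_u * V(k+1, j+1) + p_m * V(k+1, j) + p_d * V(k+1, j-1)]
  V(1,-1) = exp(-r*dt) * [p_u*0.000000 + p_m*1.260114 + p_d*3.517818] = 1.411531
  V(1,+0) = exp(-r*dt) * [p_u*0.000000 + p_m*0.000000 + p_d*1.260114] = 0.205376
  V(1,+1) = exp(-r*dt) * [p_u*0.000000 + p_m*0.000000 + p_d*0.000000] = 0.000000
  V(0,+0) = exp(-r*dt) * [p_u*0.000000 + p_m*0.205376 + p_d*1.411531] = 0.366665


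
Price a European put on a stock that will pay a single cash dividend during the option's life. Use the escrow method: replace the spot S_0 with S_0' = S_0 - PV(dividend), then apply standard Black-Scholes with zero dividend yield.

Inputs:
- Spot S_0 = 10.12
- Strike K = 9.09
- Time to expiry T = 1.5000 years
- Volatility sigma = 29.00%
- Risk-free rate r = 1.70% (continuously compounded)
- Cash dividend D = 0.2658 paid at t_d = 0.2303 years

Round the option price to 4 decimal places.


Answer: Price = 0.8800

Derivation:
PV(D) = D * exp(-r * t_d) = 0.2658 * 0.99609255 = 0.26476140
S_0' = S_0 - PV(D) = 10.1200 - 0.26476140 = 9.85523860
d1 = (ln(S_0'/K) + (r + sigma^2/2)*T) / (sigma*sqrt(T)) = 0.47695575
d2 = d1 - sigma*sqrt(T) = 0.12177974
exp(-rT) = 0.97482238
N(-d1) = 0.31669681; N(-d2) = 0.45153673
P = K * exp(-rT) * N(-d2) - S_0' * N(-d1) = 9.0900 * 0.97482238 * 0.45153673 - 9.85523860 * 0.31669681 = 0.8800


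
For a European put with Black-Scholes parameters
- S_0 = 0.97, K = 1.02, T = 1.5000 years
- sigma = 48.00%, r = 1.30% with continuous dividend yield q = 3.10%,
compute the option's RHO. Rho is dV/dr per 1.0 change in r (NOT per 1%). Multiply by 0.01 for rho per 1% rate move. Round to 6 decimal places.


d1 = 0.1625137193; d2 = -0.4253638190
phi(d1) = 0.3937087376; exp(-qT) = 0.9545645606; exp(-rT) = 0.9806888952
N(-d2) = 0.6647142614
Rho = -K*T*exp(-rT)*N(-d2) = -1.0200 * 1.5000 * 0.9806888952 * 0.6647142614 = -0.997373

Answer: Rho = -0.997373


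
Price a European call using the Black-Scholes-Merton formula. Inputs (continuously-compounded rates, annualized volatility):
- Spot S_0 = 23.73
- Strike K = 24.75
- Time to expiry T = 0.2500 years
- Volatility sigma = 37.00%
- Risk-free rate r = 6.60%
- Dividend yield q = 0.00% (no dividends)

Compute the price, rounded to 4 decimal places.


d1 = (ln(S/K) + (r - q + 0.5*sigma^2) * T) / (sigma * sqrt(T)) = -0.04579956
d2 = d1 - sigma * sqrt(T) = -0.23079956
exp(-rT) = 0.98363538; exp(-qT) = 1.00000000
C = S_0 * exp(-qT) * N(d1) - K * exp(-rT) * N(d2)
N(d1) = 0.48173500; N(d2) = 0.40873526
C = 23.7300 * 1.00000000 * 0.48173500 - 24.7500 * 0.98363538 * 0.40873526 = 1.4809

Answer: Price = 1.4809


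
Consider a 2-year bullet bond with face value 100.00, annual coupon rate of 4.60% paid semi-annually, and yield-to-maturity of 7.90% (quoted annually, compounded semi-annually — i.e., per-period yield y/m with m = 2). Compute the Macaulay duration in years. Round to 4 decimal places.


Answer: Macaulay duration = 1.9312 years

Derivation:
Coupon per period c = face * coupon_rate / m = 2.300000
Periods per year m = 2; per-period yield y/m = 0.039500
Number of cashflows N = 4
Cashflows (t years, CF_t, discount factor 1/(1+y/m)^(m*t), PV):
  t = 0.5000: CF_t = 2.300000, DF = 0.962001, PV = 2.212602
  t = 1.0000: CF_t = 2.300000, DF = 0.925446, PV = 2.128525
  t = 1.5000: CF_t = 2.300000, DF = 0.890280, PV = 2.047644
  t = 2.0000: CF_t = 102.300000, DF = 0.856450, PV = 87.614837
Price P = sum_t PV_t = 94.003609
Macaulay numerator sum_t t * PV_t:
  t * PV_t at t = 0.5000: 1.106301
  t * PV_t at t = 1.0000: 2.128525
  t * PV_t at t = 1.5000: 3.071465
  t * PV_t at t = 2.0000: 175.229675
Macaulay duration D = (sum_t t * PV_t) / P = 181.535967 / 94.003609 = 1.931160


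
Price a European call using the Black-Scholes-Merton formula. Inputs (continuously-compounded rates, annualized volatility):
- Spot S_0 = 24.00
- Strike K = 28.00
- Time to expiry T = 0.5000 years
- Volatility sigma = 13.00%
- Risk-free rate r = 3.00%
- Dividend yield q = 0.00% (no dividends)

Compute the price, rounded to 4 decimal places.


d1 = (ln(S/K) + (r - q + 0.5*sigma^2) * T) / (sigma * sqrt(T)) = -1.46779789
d2 = d1 - sigma * sqrt(T) = -1.55972178
exp(-rT) = 0.98511194; exp(-qT) = 1.00000000
C = S_0 * exp(-qT) * N(d1) - K * exp(-rT) * N(d2)
N(d1) = 0.07107956; N(d2) = 0.05941282
C = 24.0000 * 1.00000000 * 0.07107956 - 28.0000 * 0.98511194 * 0.05941282 = 0.0671

Answer: Price = 0.0671


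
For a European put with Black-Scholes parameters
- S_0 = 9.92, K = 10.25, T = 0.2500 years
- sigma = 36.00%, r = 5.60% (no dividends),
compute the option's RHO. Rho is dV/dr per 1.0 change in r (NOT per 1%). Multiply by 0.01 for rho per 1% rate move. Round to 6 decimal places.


d1 = -0.0140265794; d2 = -0.1940265794
phi(d1) = 0.3989030374; exp(-qT) = 1.0000000000; exp(-rT) = 0.9860975443
N(-d2) = 0.5769224650
Rho = -K*T*exp(-rT)*N(-d2) = -10.2500 * 0.2500 * 0.9860975443 * 0.5769224650 = -1.457811

Answer: Rho = -1.457811


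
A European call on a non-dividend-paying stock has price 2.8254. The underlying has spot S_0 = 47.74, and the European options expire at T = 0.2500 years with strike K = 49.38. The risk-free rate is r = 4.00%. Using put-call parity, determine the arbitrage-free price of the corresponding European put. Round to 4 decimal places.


Put-call parity: C - P = S_0 * exp(-qT) - K * exp(-rT).
S_0 * exp(-qT) = 47.7400 * 1.00000000 = 47.74000000
K * exp(-rT) = 49.3800 * 0.99004983 = 48.88866079
P = C - S*exp(-qT) + K*exp(-rT)
P = 2.8254 - 47.74000000 + 48.88866079 = 3.9741

Answer: Put price = 3.9741


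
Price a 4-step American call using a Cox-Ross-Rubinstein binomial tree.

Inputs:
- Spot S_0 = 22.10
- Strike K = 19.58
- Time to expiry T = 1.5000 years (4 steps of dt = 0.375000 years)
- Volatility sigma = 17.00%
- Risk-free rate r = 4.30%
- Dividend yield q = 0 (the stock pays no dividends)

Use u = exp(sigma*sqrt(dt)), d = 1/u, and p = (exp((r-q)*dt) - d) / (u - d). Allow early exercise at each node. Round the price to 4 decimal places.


Answer: Price = V(0,0) = 4.2365

Derivation:
dt = T/N = 0.375000
u = exp(sigma*sqrt(dt)) = 1.109715; d = 1/u = 0.901132
p = (exp((r-q)*dt) - d) / (u - d) = 0.551932
Discount per step: exp(-r*dt) = 0.984004
Stock lattice S(k, i) with i counting down-moves:
  k=0: S(0,0) = 22.1000
  k=1: S(1,0) = 24.5247; S(1,1) = 19.9150
  k=2: S(2,0) = 27.2154; S(2,1) = 22.1000; S(2,2) = 17.9461
  k=3: S(3,0) = 30.2014; S(3,1) = 24.5247; S(3,2) = 19.9150; S(3,3) = 16.1718
  k=4: S(4,0) = 33.5149; S(4,1) = 27.2154; S(4,2) = 22.1000; S(4,3) = 17.9461; S(4,4) = 14.5729
Terminal payoffs V(N, i) = max(S_T - K, 0):
  V(4,0) = 13.934925; V(4,1) = 7.635434; V(4,2) = 2.520000; V(4,3) = 0.000000; V(4,4) = 0.000000
Backward induction: V(k, i) = exp(-r*dt) * [p * V(k+1, i) + (1-p) * V(k+1, i+1)]; then take max(V_cont, immediate exercise) for American.
  V(3,0) = exp(-r*dt) * [p*13.934925 + (1-p)*7.635434] = 10.934574; exercise = 10.621378; V(3,0) = max -> 10.934574
  V(3,1) = exp(-r*dt) * [p*7.635434 + (1-p)*2.520000] = 5.257899; exercise = 4.944704; V(3,1) = max -> 5.257899
  V(3,2) = exp(-r*dt) * [p*2.520000 + (1-p)*0.000000] = 1.368620; exercise = 0.335021; V(3,2) = max -> 1.368620
  V(3,3) = exp(-r*dt) * [p*0.000000 + (1-p)*0.000000] = 0.000000; exercise = 0.000000; V(3,3) = max -> 0.000000
  V(2,0) = exp(-r*dt) * [p*10.934574 + (1-p)*5.257899] = 8.256815; exercise = 7.635434; V(2,0) = max -> 8.256815
  V(2,1) = exp(-r*dt) * [p*5.257899 + (1-p)*1.368620] = 3.459008; exercise = 2.520000; V(2,1) = max -> 3.459008
  V(2,2) = exp(-r*dt) * [p*1.368620 + (1-p)*0.000000] = 0.743302; exercise = 0.000000; V(2,2) = max -> 0.743302
  V(1,0) = exp(-r*dt) * [p*8.256815 + (1-p)*3.459008] = 6.009383; exercise = 4.944704; V(1,0) = max -> 6.009383
  V(1,1) = exp(-r*dt) * [p*3.459008 + (1-p)*0.743302] = 2.206321; exercise = 0.335021; V(1,1) = max -> 2.206321
  V(0,0) = exp(-r*dt) * [p*6.009383 + (1-p)*2.206321] = 4.236484; exercise = 2.520000; V(0,0) = max -> 4.236484
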